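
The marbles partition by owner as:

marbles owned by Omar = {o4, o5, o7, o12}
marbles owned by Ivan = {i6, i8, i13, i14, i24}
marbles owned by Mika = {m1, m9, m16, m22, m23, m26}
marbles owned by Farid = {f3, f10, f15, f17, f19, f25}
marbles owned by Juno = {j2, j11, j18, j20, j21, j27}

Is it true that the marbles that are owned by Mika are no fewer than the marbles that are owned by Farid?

True

marbles owned by Mika: 6.
marbles owned by Farid: 6.
The claim requires 6 ≥ 6, which holds.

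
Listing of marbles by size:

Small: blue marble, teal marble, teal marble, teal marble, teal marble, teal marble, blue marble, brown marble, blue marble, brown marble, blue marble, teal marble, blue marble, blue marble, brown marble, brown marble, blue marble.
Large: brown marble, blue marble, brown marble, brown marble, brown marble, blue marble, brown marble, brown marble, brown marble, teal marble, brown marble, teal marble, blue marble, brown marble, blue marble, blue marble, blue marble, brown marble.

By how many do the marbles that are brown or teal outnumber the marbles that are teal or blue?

1

marbles that are brown or teal: 22.
marbles that are teal or blue: 21.
22 − 21 = 1.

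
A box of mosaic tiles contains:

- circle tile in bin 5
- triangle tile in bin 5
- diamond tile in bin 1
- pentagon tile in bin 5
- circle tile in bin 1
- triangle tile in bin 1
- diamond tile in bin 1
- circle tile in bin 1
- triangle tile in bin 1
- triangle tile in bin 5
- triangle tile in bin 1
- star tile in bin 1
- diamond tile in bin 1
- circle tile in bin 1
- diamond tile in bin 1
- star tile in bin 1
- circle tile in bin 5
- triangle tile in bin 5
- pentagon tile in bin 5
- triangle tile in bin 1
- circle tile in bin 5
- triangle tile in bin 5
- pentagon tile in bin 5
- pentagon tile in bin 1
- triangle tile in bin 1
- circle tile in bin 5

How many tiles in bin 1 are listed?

15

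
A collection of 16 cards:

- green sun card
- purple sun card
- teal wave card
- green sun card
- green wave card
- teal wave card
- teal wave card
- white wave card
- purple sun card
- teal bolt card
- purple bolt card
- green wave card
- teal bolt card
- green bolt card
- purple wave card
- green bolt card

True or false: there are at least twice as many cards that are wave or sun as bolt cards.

There are 11 cards that are wave or sun.
There are 5 bolt cards.
The claim requires 11 ≥ 2 × 5 = 10, which holds.

True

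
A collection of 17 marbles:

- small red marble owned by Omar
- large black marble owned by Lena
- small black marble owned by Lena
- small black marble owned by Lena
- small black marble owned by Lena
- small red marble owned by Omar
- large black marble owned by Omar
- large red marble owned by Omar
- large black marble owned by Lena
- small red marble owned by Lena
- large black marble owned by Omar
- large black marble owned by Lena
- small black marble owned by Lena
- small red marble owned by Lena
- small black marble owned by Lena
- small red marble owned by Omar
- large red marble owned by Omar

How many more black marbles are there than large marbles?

3

black marbles: 10.
large marbles: 7.
10 − 7 = 3.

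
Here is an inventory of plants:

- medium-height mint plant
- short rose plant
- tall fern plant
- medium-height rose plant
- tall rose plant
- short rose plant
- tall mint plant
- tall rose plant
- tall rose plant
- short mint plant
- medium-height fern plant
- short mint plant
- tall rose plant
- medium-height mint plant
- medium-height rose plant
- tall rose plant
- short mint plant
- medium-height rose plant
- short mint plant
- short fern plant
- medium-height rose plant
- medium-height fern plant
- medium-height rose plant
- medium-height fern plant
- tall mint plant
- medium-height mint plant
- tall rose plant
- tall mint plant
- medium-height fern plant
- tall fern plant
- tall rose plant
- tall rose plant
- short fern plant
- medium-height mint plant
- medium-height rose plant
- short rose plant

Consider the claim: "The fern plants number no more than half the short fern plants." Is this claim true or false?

False

There are 8 fern plants.
There are 2 short fern plants.
The claim requires 2 × 8 = 16 ≤ 2, which does not hold.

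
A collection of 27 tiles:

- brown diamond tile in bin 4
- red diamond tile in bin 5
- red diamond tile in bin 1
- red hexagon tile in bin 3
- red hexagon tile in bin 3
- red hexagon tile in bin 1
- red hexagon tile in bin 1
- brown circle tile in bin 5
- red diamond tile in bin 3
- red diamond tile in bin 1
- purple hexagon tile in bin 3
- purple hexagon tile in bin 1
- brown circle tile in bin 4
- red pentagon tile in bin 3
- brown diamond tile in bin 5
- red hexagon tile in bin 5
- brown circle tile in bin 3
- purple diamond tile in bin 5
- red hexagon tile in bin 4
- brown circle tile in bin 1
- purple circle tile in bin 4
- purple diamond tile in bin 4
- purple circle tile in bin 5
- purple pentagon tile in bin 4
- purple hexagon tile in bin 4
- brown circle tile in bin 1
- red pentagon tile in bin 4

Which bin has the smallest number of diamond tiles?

Counts by bin (restricted to diamond tiles): bin 5→3, bin 4→2, bin 1→2, bin 3→1.
The minimum is 1, held uniquely by bin 3.

bin 3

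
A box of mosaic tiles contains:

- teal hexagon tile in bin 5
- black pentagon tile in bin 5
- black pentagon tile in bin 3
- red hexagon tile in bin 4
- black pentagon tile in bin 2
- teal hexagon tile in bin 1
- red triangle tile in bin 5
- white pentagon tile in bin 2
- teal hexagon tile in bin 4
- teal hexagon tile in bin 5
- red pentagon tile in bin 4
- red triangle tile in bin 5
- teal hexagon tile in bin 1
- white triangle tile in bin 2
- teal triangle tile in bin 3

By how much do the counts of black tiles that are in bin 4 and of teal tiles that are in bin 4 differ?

1

black tiles in bin 4: 0. teal tiles in bin 4: 1.
|0 − 1| = 1 − 0 = 1.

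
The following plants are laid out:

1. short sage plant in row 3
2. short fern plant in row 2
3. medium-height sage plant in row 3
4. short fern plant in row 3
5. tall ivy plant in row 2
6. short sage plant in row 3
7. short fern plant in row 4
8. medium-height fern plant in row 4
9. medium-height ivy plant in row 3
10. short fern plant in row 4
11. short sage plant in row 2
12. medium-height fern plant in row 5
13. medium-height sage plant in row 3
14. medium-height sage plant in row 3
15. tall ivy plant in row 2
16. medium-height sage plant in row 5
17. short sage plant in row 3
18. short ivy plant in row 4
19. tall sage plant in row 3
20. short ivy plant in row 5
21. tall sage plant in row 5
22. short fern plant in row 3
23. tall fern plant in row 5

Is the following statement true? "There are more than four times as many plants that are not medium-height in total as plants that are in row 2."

plants that are not medium-height: 16.
plants in row 2: 4.
The claim requires 16 > 4 × 4 = 16, which does not hold.

False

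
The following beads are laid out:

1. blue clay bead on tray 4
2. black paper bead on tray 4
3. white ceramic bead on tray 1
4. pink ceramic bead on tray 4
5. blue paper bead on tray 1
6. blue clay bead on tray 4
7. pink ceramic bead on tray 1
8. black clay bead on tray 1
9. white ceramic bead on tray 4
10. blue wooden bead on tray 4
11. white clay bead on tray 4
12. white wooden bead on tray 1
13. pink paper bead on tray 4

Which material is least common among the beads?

wooden

Counts by material: ceramic 4, clay 4, paper 3, wooden 2.
The minimum is 2, held uniquely by wooden.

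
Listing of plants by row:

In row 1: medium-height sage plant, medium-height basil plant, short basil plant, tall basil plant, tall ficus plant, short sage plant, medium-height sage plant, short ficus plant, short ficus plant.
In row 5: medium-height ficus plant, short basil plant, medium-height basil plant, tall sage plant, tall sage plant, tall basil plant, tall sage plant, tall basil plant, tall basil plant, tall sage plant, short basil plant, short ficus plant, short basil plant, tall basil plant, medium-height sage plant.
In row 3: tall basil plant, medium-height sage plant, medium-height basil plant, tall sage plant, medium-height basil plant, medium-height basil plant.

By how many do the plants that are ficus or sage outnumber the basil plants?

plants that are ficus or sage: 15.
basil plants: 15.
15 − 15 = 0.

0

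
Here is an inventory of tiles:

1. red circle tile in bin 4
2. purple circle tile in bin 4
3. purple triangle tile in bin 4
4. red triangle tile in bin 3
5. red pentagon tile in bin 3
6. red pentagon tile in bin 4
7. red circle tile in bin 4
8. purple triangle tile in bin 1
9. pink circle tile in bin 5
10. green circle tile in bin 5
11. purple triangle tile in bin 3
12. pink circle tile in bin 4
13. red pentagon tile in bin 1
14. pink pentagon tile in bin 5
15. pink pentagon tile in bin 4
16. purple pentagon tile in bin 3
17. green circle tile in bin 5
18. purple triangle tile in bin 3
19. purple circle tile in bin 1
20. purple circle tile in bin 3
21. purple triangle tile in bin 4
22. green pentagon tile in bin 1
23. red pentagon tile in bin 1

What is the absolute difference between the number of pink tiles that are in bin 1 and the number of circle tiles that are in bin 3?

1

pink tiles in bin 1: 0. circle tiles in bin 3: 1.
|0 − 1| = 1 − 0 = 1.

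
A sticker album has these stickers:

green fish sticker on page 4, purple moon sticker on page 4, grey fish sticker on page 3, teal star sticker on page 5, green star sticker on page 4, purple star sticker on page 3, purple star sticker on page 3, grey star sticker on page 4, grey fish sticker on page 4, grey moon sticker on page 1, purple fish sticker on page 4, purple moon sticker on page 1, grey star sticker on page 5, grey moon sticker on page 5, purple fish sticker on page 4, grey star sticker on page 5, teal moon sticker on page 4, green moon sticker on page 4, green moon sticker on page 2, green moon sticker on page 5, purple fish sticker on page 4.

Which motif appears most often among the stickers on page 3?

star

Counts by motif (restricted to stickers on page 3): star 2, fish 1.
The maximum is 2, held uniquely by star.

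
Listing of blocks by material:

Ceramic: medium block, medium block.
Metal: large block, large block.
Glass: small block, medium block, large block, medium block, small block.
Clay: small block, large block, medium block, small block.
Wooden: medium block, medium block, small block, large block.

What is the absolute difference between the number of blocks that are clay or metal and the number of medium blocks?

1

blocks that are clay or metal: 6. medium blocks: 7.
|6 − 7| = 7 − 6 = 1.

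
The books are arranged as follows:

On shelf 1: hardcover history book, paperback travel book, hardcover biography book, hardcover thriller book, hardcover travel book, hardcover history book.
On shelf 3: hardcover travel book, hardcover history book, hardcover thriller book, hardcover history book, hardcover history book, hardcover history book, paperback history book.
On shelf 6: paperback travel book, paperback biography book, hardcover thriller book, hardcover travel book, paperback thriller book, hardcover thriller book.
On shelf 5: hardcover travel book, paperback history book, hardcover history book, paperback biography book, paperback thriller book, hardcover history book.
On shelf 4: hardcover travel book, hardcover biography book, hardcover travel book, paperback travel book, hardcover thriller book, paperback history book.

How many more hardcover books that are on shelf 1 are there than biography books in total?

1

hardcover books on shelf 1: 5.
biography books: 4.
5 − 4 = 1.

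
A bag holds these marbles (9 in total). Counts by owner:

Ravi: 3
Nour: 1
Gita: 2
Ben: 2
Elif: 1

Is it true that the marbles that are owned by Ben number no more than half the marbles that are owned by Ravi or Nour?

marbles owned by Ben: 2.
marbles owned by Ravi or Nour: 4.
The claim requires 2 × 2 = 4 ≤ 4, which holds.

True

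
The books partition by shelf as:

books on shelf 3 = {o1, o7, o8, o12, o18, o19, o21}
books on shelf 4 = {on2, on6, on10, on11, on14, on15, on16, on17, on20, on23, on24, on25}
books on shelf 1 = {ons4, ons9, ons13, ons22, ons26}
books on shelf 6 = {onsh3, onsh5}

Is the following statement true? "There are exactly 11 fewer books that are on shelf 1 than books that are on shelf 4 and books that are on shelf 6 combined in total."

False

books on shelf 1: 5.
books on shelf 4: 12; books on shelf 6: 2; combined: 12 + 2 = 14.
The claim requires 14 − 5 (= 9) to equal 11, which does not hold.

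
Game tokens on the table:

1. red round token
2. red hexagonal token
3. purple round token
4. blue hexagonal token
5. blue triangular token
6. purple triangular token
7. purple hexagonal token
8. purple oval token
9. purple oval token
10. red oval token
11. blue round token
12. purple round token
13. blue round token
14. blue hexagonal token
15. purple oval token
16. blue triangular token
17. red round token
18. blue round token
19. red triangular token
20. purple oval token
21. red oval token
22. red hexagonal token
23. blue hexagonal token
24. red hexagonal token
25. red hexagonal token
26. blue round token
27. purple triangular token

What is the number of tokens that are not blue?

Total tokens: 27; with the excluded value: 9; remaining 27 − 9 = 18.

18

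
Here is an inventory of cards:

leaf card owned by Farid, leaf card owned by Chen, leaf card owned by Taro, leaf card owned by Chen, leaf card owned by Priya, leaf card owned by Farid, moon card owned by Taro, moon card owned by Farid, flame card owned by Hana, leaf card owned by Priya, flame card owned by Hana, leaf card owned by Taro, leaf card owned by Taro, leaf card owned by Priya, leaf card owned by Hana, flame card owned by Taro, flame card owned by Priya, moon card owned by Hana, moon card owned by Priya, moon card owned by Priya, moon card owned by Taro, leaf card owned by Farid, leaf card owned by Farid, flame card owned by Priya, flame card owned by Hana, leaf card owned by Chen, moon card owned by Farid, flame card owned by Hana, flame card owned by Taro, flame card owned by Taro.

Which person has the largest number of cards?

Counts by player: Taro→8, Priya→7, Farid→6, Hana→6, Chen→3.
The maximum is 8, held uniquely by Taro.

Taro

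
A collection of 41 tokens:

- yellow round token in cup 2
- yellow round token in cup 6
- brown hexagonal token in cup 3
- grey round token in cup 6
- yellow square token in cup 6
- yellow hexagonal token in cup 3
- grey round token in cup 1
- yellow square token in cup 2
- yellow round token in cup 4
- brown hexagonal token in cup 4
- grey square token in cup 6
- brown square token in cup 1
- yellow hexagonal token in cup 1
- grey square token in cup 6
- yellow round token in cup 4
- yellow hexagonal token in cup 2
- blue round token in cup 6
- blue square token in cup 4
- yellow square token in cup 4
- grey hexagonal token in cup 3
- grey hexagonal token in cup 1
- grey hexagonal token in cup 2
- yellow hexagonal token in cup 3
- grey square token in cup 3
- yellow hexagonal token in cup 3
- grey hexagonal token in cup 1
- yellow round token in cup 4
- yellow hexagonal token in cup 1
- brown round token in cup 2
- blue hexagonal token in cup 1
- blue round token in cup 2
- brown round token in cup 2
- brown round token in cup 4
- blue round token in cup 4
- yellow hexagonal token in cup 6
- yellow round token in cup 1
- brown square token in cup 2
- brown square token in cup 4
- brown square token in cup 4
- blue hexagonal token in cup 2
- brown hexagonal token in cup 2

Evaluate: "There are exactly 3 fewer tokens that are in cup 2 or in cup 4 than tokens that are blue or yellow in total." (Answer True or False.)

|tokens in cup 2 or in cup 4| = 20.
|tokens that are blue or yellow| = 22.
The claim requires 22 − 20 (= 2) to equal 3, which does not hold.

False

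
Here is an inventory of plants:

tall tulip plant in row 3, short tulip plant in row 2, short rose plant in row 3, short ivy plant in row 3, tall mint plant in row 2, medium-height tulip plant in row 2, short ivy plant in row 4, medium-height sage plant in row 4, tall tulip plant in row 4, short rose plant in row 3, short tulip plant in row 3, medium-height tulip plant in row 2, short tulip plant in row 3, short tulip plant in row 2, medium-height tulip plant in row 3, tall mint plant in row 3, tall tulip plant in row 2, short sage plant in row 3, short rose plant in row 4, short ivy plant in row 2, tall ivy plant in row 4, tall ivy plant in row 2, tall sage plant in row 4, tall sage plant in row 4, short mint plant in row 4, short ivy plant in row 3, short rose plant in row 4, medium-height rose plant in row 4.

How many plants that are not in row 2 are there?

20

Total plants: 28; with the excluded value: 8; remaining 28 − 8 = 20.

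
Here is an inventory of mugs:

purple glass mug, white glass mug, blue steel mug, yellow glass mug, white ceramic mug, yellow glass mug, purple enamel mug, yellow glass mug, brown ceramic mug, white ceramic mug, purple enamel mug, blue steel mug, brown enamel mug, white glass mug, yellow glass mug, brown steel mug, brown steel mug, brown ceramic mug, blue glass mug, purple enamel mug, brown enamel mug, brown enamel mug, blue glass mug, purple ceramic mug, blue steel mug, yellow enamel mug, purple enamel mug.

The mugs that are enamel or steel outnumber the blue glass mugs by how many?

11

mugs that are enamel or steel: 13.
blue glass mugs: 2.
13 − 2 = 11.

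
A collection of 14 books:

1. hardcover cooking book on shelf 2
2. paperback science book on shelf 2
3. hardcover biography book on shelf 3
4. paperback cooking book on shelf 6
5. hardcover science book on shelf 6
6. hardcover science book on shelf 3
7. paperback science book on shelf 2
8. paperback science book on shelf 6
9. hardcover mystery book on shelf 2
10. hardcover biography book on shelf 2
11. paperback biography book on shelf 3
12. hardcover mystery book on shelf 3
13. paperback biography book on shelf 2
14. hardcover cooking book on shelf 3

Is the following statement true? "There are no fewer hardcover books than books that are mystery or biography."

There are 8 hardcover books.
There are 6 books that are mystery or biography.
The claim requires 8 ≥ 6, which holds.

True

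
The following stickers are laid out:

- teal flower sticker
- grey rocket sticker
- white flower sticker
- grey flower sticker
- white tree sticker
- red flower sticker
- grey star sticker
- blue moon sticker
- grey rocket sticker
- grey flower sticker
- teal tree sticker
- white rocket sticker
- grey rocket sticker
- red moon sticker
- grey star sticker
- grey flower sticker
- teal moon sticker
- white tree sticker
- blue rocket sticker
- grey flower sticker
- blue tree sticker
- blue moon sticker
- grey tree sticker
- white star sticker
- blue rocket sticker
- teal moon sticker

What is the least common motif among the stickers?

star

Counts by motif: flower 7, rocket 6, tree 5, moon 5, star 3.
The minimum is 3, held uniquely by star.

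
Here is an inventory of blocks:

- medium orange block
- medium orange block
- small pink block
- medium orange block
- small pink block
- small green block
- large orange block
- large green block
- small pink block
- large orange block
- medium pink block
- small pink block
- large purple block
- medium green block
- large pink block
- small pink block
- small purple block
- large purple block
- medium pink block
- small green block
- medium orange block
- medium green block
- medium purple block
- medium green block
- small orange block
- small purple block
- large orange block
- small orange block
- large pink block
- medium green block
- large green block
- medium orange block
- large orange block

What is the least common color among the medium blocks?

Counts by color (restricted to medium blocks): orange 5, green 4, pink 2, purple 1.
The minimum is 1, held uniquely by purple.

purple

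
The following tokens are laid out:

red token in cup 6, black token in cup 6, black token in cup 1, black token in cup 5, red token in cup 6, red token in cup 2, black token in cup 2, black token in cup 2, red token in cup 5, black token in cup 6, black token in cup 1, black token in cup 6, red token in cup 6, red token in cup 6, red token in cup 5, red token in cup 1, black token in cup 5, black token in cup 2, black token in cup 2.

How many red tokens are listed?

8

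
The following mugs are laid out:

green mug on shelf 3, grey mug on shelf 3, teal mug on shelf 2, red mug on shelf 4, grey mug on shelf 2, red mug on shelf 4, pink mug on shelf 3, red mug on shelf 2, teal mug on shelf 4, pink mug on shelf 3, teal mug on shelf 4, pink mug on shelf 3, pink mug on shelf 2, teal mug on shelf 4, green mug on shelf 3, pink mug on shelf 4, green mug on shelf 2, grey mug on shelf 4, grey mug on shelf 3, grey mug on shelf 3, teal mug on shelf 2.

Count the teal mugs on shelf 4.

3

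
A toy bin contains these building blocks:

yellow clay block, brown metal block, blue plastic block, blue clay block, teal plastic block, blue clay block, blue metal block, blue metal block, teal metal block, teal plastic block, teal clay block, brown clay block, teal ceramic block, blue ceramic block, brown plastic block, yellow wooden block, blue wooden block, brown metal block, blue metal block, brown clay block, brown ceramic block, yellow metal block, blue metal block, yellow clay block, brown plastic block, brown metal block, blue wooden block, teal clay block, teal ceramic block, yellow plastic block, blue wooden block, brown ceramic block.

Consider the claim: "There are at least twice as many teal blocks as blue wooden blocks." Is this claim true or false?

There are 7 teal blocks.
There are 3 blue wooden blocks.
The claim requires 7 ≥ 2 × 3 = 6, which holds.

True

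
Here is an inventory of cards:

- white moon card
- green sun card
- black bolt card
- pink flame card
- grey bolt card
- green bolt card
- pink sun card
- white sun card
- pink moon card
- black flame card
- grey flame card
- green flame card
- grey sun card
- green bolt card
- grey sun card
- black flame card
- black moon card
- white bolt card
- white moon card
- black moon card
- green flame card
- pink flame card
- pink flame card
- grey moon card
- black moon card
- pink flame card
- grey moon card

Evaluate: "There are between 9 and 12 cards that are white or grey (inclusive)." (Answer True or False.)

cards that are white or grey: 10.
The claim requires 9 ≤ 10 ≤ 12, which holds.

True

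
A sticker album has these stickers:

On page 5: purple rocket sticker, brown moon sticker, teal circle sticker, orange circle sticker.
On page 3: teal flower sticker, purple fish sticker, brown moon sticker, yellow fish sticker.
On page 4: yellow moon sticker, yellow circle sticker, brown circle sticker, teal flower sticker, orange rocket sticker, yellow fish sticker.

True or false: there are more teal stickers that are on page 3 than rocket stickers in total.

False

teal stickers on page 3: 1.
rocket stickers: 2.
The claim requires 1 > 2, which does not hold.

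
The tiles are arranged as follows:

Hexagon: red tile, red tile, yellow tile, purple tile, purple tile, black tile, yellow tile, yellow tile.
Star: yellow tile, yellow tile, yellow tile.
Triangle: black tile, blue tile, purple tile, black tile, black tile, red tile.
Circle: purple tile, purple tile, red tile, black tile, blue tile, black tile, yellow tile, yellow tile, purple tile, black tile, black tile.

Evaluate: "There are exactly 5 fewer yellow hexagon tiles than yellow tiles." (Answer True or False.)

True

There are 3 yellow hexagon tiles.
There are 8 yellow tiles.
The claim requires 8 − 3 (= 5) to equal 5, which holds.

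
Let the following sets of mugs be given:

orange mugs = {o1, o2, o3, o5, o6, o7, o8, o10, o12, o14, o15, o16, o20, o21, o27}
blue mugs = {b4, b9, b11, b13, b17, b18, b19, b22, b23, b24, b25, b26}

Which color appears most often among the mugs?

orange

Counts by color: orange 15, blue 12.
The maximum is 15, held uniquely by orange.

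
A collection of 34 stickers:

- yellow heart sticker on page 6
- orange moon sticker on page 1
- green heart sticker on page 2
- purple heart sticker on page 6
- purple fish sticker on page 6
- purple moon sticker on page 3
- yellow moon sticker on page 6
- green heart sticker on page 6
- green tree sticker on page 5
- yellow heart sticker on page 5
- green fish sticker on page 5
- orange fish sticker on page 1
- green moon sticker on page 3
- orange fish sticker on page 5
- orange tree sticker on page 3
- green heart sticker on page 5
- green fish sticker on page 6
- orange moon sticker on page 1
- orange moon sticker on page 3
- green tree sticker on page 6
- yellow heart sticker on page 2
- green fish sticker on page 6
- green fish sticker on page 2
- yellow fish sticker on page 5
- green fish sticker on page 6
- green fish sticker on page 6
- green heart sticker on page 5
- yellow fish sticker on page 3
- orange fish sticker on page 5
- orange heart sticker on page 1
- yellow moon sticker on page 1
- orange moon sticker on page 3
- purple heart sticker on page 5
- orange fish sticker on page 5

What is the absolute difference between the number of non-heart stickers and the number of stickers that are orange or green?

non-heart stickers: 24. stickers that are orange or green: 23.
|24 − 23| = 24 − 23 = 1.

1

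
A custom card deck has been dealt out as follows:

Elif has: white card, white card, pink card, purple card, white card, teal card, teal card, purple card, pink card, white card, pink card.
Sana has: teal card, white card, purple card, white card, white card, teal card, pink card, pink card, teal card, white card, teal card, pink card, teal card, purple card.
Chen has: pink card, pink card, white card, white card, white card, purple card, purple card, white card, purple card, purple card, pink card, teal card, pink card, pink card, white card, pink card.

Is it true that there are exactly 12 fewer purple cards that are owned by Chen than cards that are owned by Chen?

True

purple cards owned by Chen: 4.
cards owned by Chen: 16.
The claim requires 16 − 4 (= 12) to equal 12, which holds.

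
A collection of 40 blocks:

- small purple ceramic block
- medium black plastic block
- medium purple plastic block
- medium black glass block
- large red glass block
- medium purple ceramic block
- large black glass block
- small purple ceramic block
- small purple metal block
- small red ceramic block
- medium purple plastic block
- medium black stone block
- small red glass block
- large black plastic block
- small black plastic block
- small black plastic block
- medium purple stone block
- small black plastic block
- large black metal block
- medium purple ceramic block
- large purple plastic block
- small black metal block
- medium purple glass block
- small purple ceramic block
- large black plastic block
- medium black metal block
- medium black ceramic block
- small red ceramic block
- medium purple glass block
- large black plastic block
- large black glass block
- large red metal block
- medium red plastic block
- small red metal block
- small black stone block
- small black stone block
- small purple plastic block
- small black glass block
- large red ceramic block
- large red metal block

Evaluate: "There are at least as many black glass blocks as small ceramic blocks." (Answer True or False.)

False

black glass blocks: 4.
small ceramic blocks: 5.
The claim requires 4 ≥ 5, which does not hold.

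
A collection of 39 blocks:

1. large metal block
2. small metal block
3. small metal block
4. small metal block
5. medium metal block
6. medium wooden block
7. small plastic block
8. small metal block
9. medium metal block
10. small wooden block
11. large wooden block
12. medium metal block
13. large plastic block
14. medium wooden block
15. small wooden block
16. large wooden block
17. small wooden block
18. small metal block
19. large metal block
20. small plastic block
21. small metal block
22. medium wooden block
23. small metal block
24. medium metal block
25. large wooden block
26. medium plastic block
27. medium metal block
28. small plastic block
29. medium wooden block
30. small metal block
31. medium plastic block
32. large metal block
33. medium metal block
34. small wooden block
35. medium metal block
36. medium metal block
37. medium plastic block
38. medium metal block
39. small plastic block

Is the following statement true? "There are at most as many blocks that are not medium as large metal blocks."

False

|blocks that are not medium| = 23.
|large metal blocks| = 3.
The claim requires 23 ≤ 3, which does not hold.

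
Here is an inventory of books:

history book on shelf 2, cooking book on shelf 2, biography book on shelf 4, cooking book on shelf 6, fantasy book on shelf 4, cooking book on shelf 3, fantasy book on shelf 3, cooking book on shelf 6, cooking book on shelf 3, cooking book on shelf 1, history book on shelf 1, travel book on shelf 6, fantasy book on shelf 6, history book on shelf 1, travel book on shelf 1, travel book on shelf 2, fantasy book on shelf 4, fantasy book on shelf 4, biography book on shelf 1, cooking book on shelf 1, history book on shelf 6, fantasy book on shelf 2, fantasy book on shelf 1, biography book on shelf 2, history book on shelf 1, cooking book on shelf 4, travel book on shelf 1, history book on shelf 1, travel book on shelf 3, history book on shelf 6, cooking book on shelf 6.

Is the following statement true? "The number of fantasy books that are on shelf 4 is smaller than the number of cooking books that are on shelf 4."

|fantasy books on shelf 4| = 3.
|cooking books on shelf 4| = 1.
The claim requires 3 < 1, which does not hold.

False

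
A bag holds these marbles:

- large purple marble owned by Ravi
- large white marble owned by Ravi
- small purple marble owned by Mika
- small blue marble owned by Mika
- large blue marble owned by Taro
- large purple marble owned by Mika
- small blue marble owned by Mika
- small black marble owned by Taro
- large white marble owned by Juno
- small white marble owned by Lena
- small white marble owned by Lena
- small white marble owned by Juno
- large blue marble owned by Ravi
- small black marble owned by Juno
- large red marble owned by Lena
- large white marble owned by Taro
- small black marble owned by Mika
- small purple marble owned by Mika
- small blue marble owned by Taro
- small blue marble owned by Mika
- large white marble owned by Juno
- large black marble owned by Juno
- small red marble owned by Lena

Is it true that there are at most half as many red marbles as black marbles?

|red marbles| = 2.
|black marbles| = 4.
The claim requires 2 × 2 = 4 ≤ 4, which holds.

True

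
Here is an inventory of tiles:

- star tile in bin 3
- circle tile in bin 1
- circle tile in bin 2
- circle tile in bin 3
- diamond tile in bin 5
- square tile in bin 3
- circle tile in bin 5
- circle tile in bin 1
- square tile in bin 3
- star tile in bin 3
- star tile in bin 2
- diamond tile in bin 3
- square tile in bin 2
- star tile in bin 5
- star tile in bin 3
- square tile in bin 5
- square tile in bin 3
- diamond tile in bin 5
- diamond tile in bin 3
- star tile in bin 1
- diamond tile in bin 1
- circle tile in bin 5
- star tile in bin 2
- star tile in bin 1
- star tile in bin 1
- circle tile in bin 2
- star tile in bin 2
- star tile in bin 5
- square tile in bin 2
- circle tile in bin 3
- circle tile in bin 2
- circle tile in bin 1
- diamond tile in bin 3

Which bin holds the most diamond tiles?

Counts by bin (restricted to diamond tiles): bin 3→3, bin 5→2, bin 1→1, bin 2→0.
The maximum is 3, held uniquely by bin 3.

bin 3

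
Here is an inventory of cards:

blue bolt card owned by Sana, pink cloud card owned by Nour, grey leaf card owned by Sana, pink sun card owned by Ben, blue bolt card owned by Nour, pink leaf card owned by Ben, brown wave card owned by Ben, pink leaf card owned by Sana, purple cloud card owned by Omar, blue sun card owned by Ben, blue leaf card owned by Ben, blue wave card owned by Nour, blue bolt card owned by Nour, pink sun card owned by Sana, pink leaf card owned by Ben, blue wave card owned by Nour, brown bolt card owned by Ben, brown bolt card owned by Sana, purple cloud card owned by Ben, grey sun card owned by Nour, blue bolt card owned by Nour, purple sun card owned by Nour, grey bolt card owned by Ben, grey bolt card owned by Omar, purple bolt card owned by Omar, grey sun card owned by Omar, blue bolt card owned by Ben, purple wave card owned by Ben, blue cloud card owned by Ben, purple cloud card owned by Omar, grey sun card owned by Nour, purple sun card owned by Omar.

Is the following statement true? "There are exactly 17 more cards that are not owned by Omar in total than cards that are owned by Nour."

|cards that are not owned by Omar| = 26.
|cards owned by Nour| = 9.
The claim requires 26 − 9 (= 17) to equal 17, which holds.

True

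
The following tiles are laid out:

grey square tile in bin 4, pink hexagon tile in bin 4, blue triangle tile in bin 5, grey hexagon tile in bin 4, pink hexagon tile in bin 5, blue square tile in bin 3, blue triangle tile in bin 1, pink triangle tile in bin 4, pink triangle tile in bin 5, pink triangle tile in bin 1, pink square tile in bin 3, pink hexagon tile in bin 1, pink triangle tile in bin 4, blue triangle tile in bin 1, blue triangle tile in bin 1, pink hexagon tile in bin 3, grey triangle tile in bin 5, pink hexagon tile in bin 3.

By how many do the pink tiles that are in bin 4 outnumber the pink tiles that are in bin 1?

pink tiles in bin 4: 3.
pink tiles in bin 1: 2.
3 − 2 = 1.

1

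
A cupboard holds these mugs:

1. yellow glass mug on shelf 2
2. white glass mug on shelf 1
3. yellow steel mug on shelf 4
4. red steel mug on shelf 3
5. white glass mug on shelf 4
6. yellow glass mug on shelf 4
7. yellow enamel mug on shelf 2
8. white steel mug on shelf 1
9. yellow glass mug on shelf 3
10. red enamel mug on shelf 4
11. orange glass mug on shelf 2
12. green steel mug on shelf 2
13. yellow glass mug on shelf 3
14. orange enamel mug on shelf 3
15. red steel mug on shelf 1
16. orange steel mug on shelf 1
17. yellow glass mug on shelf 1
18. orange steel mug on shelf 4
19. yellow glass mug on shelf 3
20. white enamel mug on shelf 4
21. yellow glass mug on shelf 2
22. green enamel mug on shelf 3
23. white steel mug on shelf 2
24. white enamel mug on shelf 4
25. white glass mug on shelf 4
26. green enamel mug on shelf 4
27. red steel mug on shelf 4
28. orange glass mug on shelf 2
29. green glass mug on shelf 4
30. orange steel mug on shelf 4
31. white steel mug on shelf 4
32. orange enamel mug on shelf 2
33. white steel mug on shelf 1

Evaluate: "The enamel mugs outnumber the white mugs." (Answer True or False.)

enamel mugs: 8.
white mugs: 9.
The claim requires 8 > 9, which does not hold.

False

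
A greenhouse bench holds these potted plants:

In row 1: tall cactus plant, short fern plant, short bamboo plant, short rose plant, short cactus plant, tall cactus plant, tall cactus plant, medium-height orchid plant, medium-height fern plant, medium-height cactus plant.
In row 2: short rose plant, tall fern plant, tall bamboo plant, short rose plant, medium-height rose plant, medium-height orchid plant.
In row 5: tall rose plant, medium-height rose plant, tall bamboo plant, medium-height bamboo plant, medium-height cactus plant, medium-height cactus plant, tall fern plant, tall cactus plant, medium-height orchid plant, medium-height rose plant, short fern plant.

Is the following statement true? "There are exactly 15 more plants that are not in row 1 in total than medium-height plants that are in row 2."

plants that are not in row 1: 17.
medium-height plants in row 2: 2.
The claim requires 17 − 2 (= 15) to equal 15, which holds.

True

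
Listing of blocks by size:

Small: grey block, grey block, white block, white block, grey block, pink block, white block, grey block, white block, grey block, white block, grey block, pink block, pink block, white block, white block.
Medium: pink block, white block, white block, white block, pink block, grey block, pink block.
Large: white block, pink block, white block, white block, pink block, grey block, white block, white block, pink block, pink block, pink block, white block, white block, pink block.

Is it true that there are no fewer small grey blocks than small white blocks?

There are 6 small grey blocks.
There are 7 small white blocks.
The claim requires 6 ≥ 7, which does not hold.

False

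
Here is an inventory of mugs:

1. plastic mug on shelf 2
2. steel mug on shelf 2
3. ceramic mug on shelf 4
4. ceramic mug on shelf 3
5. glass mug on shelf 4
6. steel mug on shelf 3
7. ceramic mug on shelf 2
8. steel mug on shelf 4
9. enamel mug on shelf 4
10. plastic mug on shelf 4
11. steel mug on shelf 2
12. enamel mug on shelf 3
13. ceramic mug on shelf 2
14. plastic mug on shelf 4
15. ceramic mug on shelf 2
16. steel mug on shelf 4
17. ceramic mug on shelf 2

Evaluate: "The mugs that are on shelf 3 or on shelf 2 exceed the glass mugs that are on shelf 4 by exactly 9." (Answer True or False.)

True

There are 10 mugs on shelf 3 or on shelf 2.
There is 1 glass mug on shelf 4.
The claim requires 10 − 1 (= 9) to equal 9, which holds.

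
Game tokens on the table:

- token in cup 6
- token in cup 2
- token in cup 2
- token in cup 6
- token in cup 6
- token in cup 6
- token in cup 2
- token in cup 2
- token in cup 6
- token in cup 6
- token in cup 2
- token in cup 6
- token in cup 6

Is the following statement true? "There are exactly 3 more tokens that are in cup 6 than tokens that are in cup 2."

|tokens in cup 6| = 8.
|tokens in cup 2| = 5.
The claim requires 8 − 5 (= 3) to equal 3, which holds.

True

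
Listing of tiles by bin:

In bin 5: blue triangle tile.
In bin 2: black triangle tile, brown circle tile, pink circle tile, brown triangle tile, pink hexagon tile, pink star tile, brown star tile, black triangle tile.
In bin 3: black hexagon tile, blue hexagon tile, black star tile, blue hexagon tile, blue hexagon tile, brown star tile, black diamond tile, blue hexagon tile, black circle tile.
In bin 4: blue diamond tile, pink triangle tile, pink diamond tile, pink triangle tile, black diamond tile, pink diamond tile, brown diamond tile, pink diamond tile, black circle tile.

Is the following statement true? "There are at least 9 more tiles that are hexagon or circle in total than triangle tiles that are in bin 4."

False

There are 10 tiles that are hexagon or circle.
There are 2 triangle tiles in bin 4.
The claim requires 10 − 2 = 8 ≥ 9, which does not hold.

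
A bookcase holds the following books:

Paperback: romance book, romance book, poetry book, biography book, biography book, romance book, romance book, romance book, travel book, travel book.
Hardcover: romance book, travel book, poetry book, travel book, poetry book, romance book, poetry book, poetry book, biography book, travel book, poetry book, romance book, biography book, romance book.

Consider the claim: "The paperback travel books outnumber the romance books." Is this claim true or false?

There are 2 paperback travel books.
There are 9 romance books.
The claim requires 2 > 9, which does not hold.

False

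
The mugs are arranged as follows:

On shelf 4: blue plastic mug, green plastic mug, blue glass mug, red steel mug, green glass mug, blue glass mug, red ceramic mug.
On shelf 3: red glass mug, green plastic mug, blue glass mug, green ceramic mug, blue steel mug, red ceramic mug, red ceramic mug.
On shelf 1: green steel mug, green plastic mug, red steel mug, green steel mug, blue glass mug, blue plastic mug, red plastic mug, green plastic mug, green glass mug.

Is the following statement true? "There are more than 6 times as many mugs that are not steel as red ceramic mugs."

False

There are 18 mugs that are not steel.
There are 3 red ceramic mugs.
The claim requires 18 > 6 × 3 = 18, which does not hold.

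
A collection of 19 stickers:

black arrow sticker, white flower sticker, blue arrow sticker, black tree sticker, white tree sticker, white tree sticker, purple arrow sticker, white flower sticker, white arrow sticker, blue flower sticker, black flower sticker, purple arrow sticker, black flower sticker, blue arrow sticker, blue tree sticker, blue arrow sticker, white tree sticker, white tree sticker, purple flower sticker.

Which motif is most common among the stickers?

Counts by motif: arrow 7, flower 6, tree 6.
The maximum is 7, held uniquely by arrow.

arrow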